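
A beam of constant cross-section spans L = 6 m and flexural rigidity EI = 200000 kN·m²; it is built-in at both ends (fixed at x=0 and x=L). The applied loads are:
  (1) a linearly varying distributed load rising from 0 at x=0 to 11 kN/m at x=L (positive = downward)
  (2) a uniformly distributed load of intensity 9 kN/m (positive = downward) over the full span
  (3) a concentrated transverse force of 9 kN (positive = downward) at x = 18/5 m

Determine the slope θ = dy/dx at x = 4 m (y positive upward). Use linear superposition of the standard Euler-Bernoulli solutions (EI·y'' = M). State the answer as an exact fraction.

Load 1 — triangular load w₀=11 kN/m (0→w₀ over full span):
  θ_1 = -w₀(2x(L-x)(L-2x)(x+2L)+x²(L-x)²)/(120LEI) = -11·(2·4·(6-4)·(6-2·4)·(4+2·6)+4²·(6-4)²)/(120·6·200000) = 77/2250000 rad
Load 2 — uniform load w=9 kN/m over full span:
  θ_2 = -wx(L-x)(L-2x)/(12EI) = -9·4·(6-4)·(6-2·4)/(12·200000) = 3/50000 rad
Load 3 — point force P=9 kN at a=18/5 m (b=L-a=12/5):
  θ_3 = Pa²(L-x)(2bL-(3b+a)(L-x))/(2L³EI)  [x>a] = 9·(18/5)²·(6-4)·(2·(12/5)·6-(3·(12/5)+(18/5))·(6-4))/(2·6³·200000) = 243/12500000 rad
Superposition: θ = Σ θ_i = 12787/112500000 rad ≈ 0.000114 rad

θ(4) = 12787/112500000 rad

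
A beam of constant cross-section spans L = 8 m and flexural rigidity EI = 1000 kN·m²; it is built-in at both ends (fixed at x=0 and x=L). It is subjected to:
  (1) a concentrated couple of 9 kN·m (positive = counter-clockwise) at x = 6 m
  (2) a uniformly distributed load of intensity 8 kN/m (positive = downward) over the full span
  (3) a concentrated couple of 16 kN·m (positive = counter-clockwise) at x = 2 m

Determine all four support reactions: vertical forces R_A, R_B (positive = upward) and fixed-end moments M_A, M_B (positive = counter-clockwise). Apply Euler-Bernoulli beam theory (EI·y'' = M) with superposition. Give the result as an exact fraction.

Load 1 — applied couple M₀=9 kN·m at a=6 m (b=L-a=2):
  R_A = 6M₀ab/L³ = 6·9·6·2/8³ = 81/64 kN
  M_A = M₀b(2a-b)/L² = 9·2·(2·6-2)/8² = 45/16 kN·m
  R_B = -6M₀ab/L³ = -6·9·6·2/8³ = -81/64 kN
  M_B = M₀a(2b-a)/L² = 9·6·(2·2-6)/8² = -27/16 kN·m
Load 2 — uniform load w=8 kN/m over full span:
  R_A = wL/2 = 8·8/2 = 32 kN
  M_A = wL²/12 = 8·8²/12 = 128/3 kN·m
  R_B = wL/2 = 8·8/2 = 32 kN
  M_B = -wL²/12 = -8·8²/12 = -128/3 kN·m
Load 3 — applied couple M₀=16 kN·m at a=2 m (b=L-a=6):
  R_A = 6M₀ab/L³ = 6·16·2·6/8³ = 9/4 kN
  M_A = M₀b(2a-b)/L² = 16·6·(2·2-6)/8² = -3 kN·m
  R_B = -6M₀ab/L³ = -6·16·2·6/8³ = -9/4 kN
  M_B = M₀a(2b-a)/L² = 16·2·(2·6-2)/8² = 5 kN·m
Superposition: R_A = 2273/64 kN, M_A = 2039/48 kN·m, R_B = 1823/64 kN, M_B = -1889/48 kN·m

R_A = 2273/64 kN, M_A = 2039/48 kN·m, R_B = 1823/64 kN, M_B = -1889/48 kN·m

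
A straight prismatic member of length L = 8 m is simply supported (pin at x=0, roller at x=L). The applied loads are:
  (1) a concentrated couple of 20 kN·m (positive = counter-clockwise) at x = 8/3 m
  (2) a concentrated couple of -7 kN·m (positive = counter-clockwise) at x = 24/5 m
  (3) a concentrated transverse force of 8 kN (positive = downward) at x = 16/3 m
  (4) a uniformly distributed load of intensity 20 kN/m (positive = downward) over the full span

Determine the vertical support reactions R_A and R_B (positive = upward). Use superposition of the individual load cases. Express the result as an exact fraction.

Load 1 — applied couple M₀=20 kN·m at a=8/3 m (b=L-a=16/3):
  R_A = M₀/L = 20/8 = 5/2 kN
  R_B = -M₀/L = -20/8 = -5/2 kN
Load 2 — applied couple M₀=-7 kN·m at a=24/5 m (b=L-a=16/5):
  R_A = M₀/L = (-7)/8 = -7/8 kN
  R_B = -M₀/L = -(-7)/8 = 7/8 kN
Load 3 — point force P=8 kN at a=16/3 m (b=L-a=8/3):
  R_A = Pb/L = 8·(8/3)/8 = 8/3 kN
  R_B = Pa/L = 8·(16/3)/8 = 16/3 kN
Load 4 — uniform load w=20 kN/m over full span:
  R_A = wL/2 = 20·8/2 = 80 kN
  R_B = wL/2 = 20·8/2 = 80 kN
Superposition: R_A = 2023/24 kN, R_B = 2009/24 kN

R_A = 2023/24 kN, R_B = 2009/24 kN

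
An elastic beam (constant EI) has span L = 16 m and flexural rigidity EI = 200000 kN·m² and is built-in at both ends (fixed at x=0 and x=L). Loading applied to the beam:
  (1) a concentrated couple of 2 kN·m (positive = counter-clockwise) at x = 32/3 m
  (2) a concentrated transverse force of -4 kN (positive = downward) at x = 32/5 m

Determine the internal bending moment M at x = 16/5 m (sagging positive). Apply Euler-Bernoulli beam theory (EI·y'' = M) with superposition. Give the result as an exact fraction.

Load 1 — applied couple M₀=2 kN·m at a=32/3 m (b=L-a=16/3):
  M_1 = R_Ax - M_A  [x≤a] with R_A=1/6, M_A=2/3 = (1/6)·(16/5) - (2/3) = -2/15 kN·m
Load 2 — point force P=-4 kN at a=32/5 m (b=L-a=48/5):
  M_2 = Pb²(3a+b)x/L³ - Pab²/L²  [x≤a] = (-4)·(48/5)²·(3·(32/5)+(48/5))·(16/5)/16³ - (-4)·(32/5)·(48/5)²/16² = 576/625 kN·m
Superposition: M = Σ M_i = 1478/1875 kN·m ≈ 0.788267 kN·m

M(16/5) = 1478/1875 kN·m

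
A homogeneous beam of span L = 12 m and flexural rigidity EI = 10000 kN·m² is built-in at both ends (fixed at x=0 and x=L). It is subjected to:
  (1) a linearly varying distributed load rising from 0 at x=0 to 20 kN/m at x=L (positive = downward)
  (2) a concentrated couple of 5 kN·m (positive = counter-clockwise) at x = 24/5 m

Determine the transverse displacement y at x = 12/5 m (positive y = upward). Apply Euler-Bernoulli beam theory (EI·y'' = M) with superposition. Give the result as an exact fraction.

Load 1 — triangular load w₀=20 kN/m (0→w₀ over full span):
  y_1 = -w₀x²(L-x)²(x+2L)/(120LEI) = -20·(12/5)²·(12-(12/5))²·((12/5)+2·12)/(120·12·10000) = -38016/1953125 m
Load 2 — applied couple M₀=5 kN·m at a=24/5 m (b=L-a=36/5):
  y_2 = (R_Ax³/6 - M_Ax²/2)/EI  [x≤a] with R_A=3/5, M_A=3/5 = ((3/5)·(12/5)³/6 - (3/5)·(12/5)²/2)/10000 = -27/781250 m
Superposition: y = Σ y_i = -76167/3906250 m ≈ -0.019499 m

y(12/5) = -76167/3906250 m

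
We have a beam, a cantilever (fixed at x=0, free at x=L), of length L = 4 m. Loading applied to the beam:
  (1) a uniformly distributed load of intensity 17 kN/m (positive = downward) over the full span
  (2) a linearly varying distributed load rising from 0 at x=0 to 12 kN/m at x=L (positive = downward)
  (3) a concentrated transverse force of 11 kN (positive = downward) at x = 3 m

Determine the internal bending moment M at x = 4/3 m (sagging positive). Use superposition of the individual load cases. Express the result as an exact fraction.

Load 1 — uniform load w=17 kN/m over full span:
  M_1 = -w(L-x)²/2 = -17·(4-(4/3))²/2 = -544/9 kN·m
Load 2 — triangular load w₀=12 kN/m (0→w₀ over full span):
  M_2 = w₀Lx/2 - w₀L²/3 - w₀x³/(6L) = 12·4·(4/3)/2 - 12·4²/3 - 12·(4/3)³/(6·4) = -896/27 kN·m
Load 3 — point force P=11 kN at a=3 m (b=L-a=1):
  M_3 = -P(a-x)  [x≤a] = -11·(3-(4/3)) = -55/3 kN·m
Superposition: M = Σ M_i = -3023/27 kN·m ≈ -111.962963 kN·m

M(4/3) = -3023/27 kN·m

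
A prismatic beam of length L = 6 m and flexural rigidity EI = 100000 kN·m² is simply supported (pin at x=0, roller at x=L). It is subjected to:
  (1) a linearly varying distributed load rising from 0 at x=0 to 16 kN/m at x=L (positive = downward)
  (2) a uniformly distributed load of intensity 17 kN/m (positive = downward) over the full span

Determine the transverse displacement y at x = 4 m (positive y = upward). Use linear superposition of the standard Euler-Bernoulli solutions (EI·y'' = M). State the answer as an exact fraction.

Load 1 — triangular load w₀=16 kN/m (0→w₀ over full span):
  y_1 = -w₀x(7L⁴-10L²x²+3x⁴)/(360LEI) = -16·4·(7·6⁴-10·6²·4²+3·4⁴)/(360·6·100000) = -34/28125 m
Load 2 — uniform load w=17 kN/m over full span:
  y_2 = -wx(L³-2Lx²+x³)/(24EI) = -17·4·(6³-2·6·4²+4³)/(24·100000) = -187/75000 m
Superposition: y = Σ y_i = -833/225000 m ≈ -0.003702 m

y(4) = -833/225000 m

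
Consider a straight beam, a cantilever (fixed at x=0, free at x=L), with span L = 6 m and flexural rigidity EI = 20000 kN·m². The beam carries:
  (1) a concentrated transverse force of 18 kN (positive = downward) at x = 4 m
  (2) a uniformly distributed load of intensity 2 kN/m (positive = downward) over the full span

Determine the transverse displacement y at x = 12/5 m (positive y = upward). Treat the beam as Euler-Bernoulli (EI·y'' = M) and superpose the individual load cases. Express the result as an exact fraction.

y(12/5) = -4779/390625 m

Load 1 — point force P=18 kN at a=4 m (b=L-a=2):
  y_1 = -Px²(3a-x)/(6EI)  [x≤a] = -18·(12/5)²·(3·4-(12/5))/(6·20000) = -648/78125 m
Load 2 — uniform load w=2 kN/m over full span:
  y_2 = -wx²(x²-4Lx+6L²)/(24EI) = -2·(12/5)²·((12/5)²-4·6·(12/5)+6·6²)/(24·20000) = -1539/390625 m
Superposition: y = Σ y_i = -4779/390625 m ≈ -0.012234 m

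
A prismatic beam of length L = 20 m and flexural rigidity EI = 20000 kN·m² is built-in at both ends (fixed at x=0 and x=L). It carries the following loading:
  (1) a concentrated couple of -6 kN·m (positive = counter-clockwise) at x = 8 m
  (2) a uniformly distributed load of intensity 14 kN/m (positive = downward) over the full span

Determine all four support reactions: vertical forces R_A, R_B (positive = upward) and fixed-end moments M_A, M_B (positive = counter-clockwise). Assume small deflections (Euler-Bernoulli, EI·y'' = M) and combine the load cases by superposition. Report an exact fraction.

Load 1 — applied couple M₀=-6 kN·m at a=8 m (b=L-a=12):
  R_A = 6M₀ab/L³ = 6·(-6)·8·12/20³ = -54/125 kN
  M_A = M₀b(2a-b)/L² = (-6)·12·(2·8-12)/20² = -18/25 kN·m
  R_B = -6M₀ab/L³ = -6·(-6)·8·12/20³ = 54/125 kN
  M_B = M₀a(2b-a)/L² = (-6)·8·(2·12-8)/20² = -48/25 kN·m
Load 2 — uniform load w=14 kN/m over full span:
  R_A = wL/2 = 14·20/2 = 140 kN
  M_A = wL²/12 = 14·20²/12 = 1400/3 kN·m
  R_B = wL/2 = 14·20/2 = 140 kN
  M_B = -wL²/12 = -14·20²/12 = -1400/3 kN·m
Superposition: R_A = 17446/125 kN, M_A = 34946/75 kN·m, R_B = 17554/125 kN, M_B = -35144/75 kN·m

R_A = 17446/125 kN, M_A = 34946/75 kN·m, R_B = 17554/125 kN, M_B = -35144/75 kN·m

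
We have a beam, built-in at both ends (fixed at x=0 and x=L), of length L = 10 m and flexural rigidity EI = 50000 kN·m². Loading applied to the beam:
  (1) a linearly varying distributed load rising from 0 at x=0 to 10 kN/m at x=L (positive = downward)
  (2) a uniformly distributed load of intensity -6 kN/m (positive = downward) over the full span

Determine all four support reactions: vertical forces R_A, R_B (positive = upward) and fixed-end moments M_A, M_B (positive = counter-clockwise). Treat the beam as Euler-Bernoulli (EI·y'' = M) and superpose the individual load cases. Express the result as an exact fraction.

Load 1 — triangular load w₀=10 kN/m (0→w₀ over full span):
  R_A = 3w₀L/20 = 3·10·10/20 = 15 kN
  M_A = w₀L²/30 = 10·10²/30 = 100/3 kN·m
  R_B = 7w₀L/20 = 7·10·10/20 = 35 kN
  M_B = -w₀L²/20 = -10·10²/20 = -50 kN·m
Load 2 — uniform load w=-6 kN/m over full span:
  R_A = wL/2 = (-6)·10/2 = -30 kN
  M_A = wL²/12 = (-6)·10²/12 = -50 kN·m
  R_B = wL/2 = (-6)·10/2 = -30 kN
  M_B = -wL²/12 = -(-6)·10²/12 = 50 kN·m
Superposition: R_A = -15 kN, M_A = -50/3 kN·m, R_B = 5 kN, M_B = 0 kN·m

R_A = -15 kN, M_A = -50/3 kN·m, R_B = 5 kN, M_B = 0 kN·m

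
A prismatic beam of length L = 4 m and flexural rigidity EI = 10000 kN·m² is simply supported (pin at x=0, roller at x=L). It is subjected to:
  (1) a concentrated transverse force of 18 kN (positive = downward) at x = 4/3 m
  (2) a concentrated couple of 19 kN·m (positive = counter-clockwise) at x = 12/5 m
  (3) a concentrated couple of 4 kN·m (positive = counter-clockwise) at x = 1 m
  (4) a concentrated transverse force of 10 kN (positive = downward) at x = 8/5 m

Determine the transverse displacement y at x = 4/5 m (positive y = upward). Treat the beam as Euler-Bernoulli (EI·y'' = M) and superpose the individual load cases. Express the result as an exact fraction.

Load 1 — point force P=18 kN at a=4/3 m (b=L-a=8/3):
  y_1 = -Pbx(L²-b²-x²)/(6LEI)  [x≤a] = -18·(8/3)·(4/5)·(4²-(8/3)²-(4/5)²)/(6·4·10000) = -928/703125 m
Load 2 — applied couple M₀=19 kN·m at a=12/5 m (b=L-a=8/5):
  y_2 = (M₀x³/(6L)+C₁x)/EI  [x≤a] with C₁=M₀(3b²-L²)/(6L)=-494/75 = (19·(4/5)³/(6·4)+(-494/75)·(4/5))/10000 = -38/78125 m
Load 3 — applied couple M₀=4 kN·m at a=1 m (b=L-a=3):
  y_3 = (M₀x³/(6L)+C₁x)/EI  [x≤a] with C₁=M₀(3b²-L²)/(6L)=11/6 = (4·(4/5)³/(6·4)+(11/6)·(4/5))/10000 = 97/625000 m
Load 4 — point force P=10 kN at a=8/5 m (b=L-a=12/5):
  y_4 = -Pbx(L²-b²-x²)/(6LEI)  [x≤a] = -10·(12/5)·(4/5)·(4²-(12/5)²-(4/5)²)/(6·4·10000) = -12/15625 m
Superposition: y = Σ y_i = -13607/5625000 m ≈ -0.002419 m

y(4/5) = -13607/5625000 m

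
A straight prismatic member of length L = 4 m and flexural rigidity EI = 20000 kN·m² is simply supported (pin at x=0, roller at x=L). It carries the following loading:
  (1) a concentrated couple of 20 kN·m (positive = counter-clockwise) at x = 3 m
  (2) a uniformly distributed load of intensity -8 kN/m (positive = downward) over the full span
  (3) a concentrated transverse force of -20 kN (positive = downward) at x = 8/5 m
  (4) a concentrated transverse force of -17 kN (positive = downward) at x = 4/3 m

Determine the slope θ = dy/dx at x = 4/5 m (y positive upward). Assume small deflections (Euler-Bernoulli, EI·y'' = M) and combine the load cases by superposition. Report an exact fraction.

Load 1 — applied couple M₀=20 kN·m at a=3 m (b=L-a=1):
  θ_1 = (M₀x²/(2L)+C₁)/EI  [x≤a] with C₁=M₀(3b²-L²)/(6L)=-65/6 = (20·(4/5)²/(2·4)+(-65/6))/20000 = -277/600000 rad
Load 2 — uniform load w=-8 kN/m over full span:
  θ_2 = -w(L³-6Lx²+4x³)/(24EI) = -(-8)·(4³-6·4·(4/5)²+4·(4/5)³)/(24·20000) = 66/78125 rad
Load 3 — point force P=-20 kN at a=8/5 m (b=L-a=12/5):
  θ_3 = -Pb(L²-b²-3x²)/(6LEI)  [x≤a] = -(-20)·(12/5)·(4²-(12/5)²-3·(4/5)²)/(6·4·20000) = 13/15625 rad
Load 4 — point force P=-17 kN at a=4/3 m (b=L-a=8/3):
  θ_4 = -Pb(L²-b²-3x²)/(6LEI)  [x≤a] = -(-17)·(8/3)·(4²-(8/3)²-3·(4/5)²)/(6·4·20000) = 833/1265625 rad
Superposition: θ = Σ θ_i = 758689/405000000 rad ≈ 0.001873 rad

θ(4/5) = 758689/405000000 rad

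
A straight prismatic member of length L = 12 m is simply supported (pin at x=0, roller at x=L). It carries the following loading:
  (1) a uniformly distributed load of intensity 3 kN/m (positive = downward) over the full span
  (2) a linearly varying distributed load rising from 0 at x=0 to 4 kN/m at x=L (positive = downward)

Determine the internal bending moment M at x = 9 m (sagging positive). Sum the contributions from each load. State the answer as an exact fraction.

Load 1 — uniform load w=3 kN/m over full span:
  M_1 = wx(L-x)/2 = 3·9·(12-9)/2 = 81/2 kN·m
Load 2 — triangular load w₀=4 kN/m (0→w₀ over full span):
  M_2 = w₀Lx/6 - w₀x³/(6L) = 4·12·9/6 - 4·9³/(6·12) = 63/2 kN·m
Superposition: M = Σ M_i = 72 kN·m ≈ 72.000000 kN·m

M(9) = 72 kN·m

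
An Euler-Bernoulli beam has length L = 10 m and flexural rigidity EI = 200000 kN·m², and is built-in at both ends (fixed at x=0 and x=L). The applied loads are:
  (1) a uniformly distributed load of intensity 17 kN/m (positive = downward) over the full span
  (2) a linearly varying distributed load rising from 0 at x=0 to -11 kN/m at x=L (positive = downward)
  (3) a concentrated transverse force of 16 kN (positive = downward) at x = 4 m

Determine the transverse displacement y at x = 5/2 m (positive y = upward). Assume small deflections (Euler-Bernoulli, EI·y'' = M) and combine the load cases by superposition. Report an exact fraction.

Load 1 — uniform load w=17 kN/m over full span:
  y_1 = -wx²(L-x)²/(24EI) = -17·(5/2)²·(10-(5/2))²/(24·200000) = -51/40960 m
Load 2 — triangular load w₀=-11 kN/m (0→w₀ over full span):
  y_2 = -w₀x²(L-x)²(x+2L)/(120LEI) = -(-11)·(5/2)²·(10-(5/2))²·((5/2)+2·10)/(120·10·200000) = 297/819200 m
Load 3 — point force P=16 kN at a=4 m (b=L-a=6):
  y_3 = -Pb²x²(3aL-(3a+b)x)/(6L³EI)  [x≤a] = -16·6²·(5/2)²·(3·4·10-(3·4+6)·(5/2))/(6·10³·200000) = -9/40000 m
Superposition: y = Σ y_i = -22683/20480000 m ≈ -0.001108 m

y(5/2) = -22683/20480000 m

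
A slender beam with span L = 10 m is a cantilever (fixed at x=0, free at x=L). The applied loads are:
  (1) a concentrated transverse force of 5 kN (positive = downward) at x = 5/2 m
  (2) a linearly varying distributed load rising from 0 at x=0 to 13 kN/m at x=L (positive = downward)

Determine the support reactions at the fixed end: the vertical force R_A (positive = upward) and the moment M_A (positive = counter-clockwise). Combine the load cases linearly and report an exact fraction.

Load 1 — point force P=5 kN at a=5/2 m (b=L-a=15/2):
  R_A = P = 5 kN
  M_A = Pa = 5·(5/2) = 25/2 kN·m
Load 2 — triangular load w₀=13 kN/m (0→w₀ over full span):
  R_A = w₀L/2 = 13·10/2 = 65 kN
  M_A = w₀L²/3 = 13·10²/3 = 1300/3 kN·m
Superposition: R_A = 70 kN, M_A = 2675/6 kN·m

R_A = 70 kN, M_A = 2675/6 kN·m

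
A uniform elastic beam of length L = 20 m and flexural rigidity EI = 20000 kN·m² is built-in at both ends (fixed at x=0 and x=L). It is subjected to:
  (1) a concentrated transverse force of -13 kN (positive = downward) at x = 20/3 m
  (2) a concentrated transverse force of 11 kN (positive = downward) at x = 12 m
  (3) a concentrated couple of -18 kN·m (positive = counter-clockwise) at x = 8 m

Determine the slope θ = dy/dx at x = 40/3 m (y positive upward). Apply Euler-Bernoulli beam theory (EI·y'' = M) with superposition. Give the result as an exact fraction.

θ(40/3) = 338/759375 rad

Load 1 — point force P=-13 kN at a=20/3 m (b=L-a=40/3):
  θ_1 = Pa²(L-x)(2bL-(3b+a)(L-x))/(2L³EI)  [x>a] = (-13)·(20/3)²·(20-(40/3))·(2·(40/3)·20-(3·(40/3)+(20/3))·(20-(40/3)))/(2·20³·20000) = -13/4860 rad
Load 2 — point force P=11 kN at a=12 m (b=L-a=8):
  θ_2 = Pa²(L-x)(2bL-(3b+a)(L-x))/(2L³EI)  [x>a] = 11·12²·(20-(40/3))·(2·8·20-(3·8+12)·(20-(40/3)))/(2·20³·20000) = 33/12500 rad
Load 3 — applied couple M₀=-18 kN·m at a=8 m (b=L-a=12):
  θ_3 = (R_Ax²/2 - M_Ax - M₀(x-a))/EI  [x>a] with R_A=-162/125, M_A=-54/25 = ((-162/125)·(40/3)²/2 - (-54/25)·(40/3) - (-18)·((40/3)-8))/20000 = 3/6250 rad
Superposition: θ = Σ θ_i = 338/759375 rad ≈ 0.000445 rad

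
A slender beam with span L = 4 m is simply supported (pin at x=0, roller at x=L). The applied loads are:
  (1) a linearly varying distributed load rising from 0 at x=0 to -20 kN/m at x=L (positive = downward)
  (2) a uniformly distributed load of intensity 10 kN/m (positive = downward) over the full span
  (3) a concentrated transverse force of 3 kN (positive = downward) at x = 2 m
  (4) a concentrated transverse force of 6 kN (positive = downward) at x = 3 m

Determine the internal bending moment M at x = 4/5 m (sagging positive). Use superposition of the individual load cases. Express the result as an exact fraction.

M(4/5) = 124/25 kN·m

Load 1 — triangular load w₀=-20 kN/m (0→w₀ over full span):
  M_1 = w₀Lx/6 - w₀x³/(6L) = (-20)·4·(4/5)/6 - (-20)·(4/5)³/(6·4) = -256/25 kN·m
Load 2 — uniform load w=10 kN/m over full span:
  M_2 = wx(L-x)/2 = 10·(4/5)·(4-(4/5))/2 = 64/5 kN·m
Load 3 — point force P=3 kN at a=2 m (b=L-a=2):
  M_3 = Pbx/L  [x≤a] = 3·2·(4/5)/4 = 6/5 kN·m
Load 4 — point force P=6 kN at a=3 m (b=L-a=1):
  M_4 = Pbx/L  [x≤a] = 6·1·(4/5)/4 = 6/5 kN·m
Superposition: M = Σ M_i = 124/25 kN·m ≈ 4.960000 kN·m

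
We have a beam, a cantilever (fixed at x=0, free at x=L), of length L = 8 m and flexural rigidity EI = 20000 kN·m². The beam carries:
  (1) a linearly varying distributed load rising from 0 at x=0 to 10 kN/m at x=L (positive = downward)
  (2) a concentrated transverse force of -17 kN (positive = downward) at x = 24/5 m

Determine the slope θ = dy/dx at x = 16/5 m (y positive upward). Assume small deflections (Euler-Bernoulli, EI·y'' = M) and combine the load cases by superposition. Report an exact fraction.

Load 1 — triangular load w₀=10 kN/m (0→w₀ over full span):
  θ_1 = (w₀Lx²/4-w₀L²x/3-w₀x⁴/(24L))/EI = (10·8·(16/5)²/4-10·8²·(16/5)/3-10·(16/5)⁴/(24·8))/20000 = -1888/78125 rad
Load 2 — point force P=-17 kN at a=24/5 m (b=L-a=16/5):
  θ_2 = -Px(2a-x)/(2EI)  [x≤a] = -(-17)·(16/5)·(2·(24/5)-(16/5))/(2·20000) = 136/15625 rad
Superposition: θ = Σ θ_i = -1208/78125 rad ≈ -0.015462 rad

θ(16/5) = -1208/78125 rad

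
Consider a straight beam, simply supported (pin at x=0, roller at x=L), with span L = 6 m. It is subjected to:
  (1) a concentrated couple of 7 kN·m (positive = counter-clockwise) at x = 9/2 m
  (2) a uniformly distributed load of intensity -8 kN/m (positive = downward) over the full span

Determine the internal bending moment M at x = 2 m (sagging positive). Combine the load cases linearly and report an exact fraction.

Load 1 — applied couple M₀=7 kN·m at a=9/2 m (b=L-a=3/2):
  M_1 = M₀x/L  [x≤a] = 7·2/6 = 7/3 kN·m
Load 2 — uniform load w=-8 kN/m over full span:
  M_2 = wx(L-x)/2 = (-8)·2·(6-2)/2 = -32 kN·m
Superposition: M = Σ M_i = -89/3 kN·m ≈ -29.666667 kN·m

M(2) = -89/3 kN·m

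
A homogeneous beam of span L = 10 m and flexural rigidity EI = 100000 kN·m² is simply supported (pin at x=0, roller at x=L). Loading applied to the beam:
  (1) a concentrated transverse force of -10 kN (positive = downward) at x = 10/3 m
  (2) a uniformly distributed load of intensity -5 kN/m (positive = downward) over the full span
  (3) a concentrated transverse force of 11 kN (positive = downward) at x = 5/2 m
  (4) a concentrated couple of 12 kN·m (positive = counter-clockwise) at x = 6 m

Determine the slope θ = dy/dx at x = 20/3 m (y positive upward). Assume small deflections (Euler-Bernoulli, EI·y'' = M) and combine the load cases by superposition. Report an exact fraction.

Load 1 — point force P=-10 kN at a=10/3 m (b=L-a=20/3):
  θ_1 = -Pa(2L²-6Lx+3x²+a²)/(6LEI)  [x>a] = -(-10)·(10/3)·(2·10²-6·10·(20/3)+3·(20/3)²+(10/3)²)/(6·10·100000) = -1/3240 rad
Load 2 — uniform load w=-5 kN/m over full span:
  θ_2 = -w(L³-6Lx²+4x³)/(24EI) = -(-5)·(10³-6·10·(20/3)²+4·(20/3)³)/(24·100000) = -13/12960 rad
Load 3 — point force P=11 kN at a=5/2 m (b=L-a=15/2):
  θ_3 = -Pa(2L²-6Lx+3x²+a²)/(6LEI)  [x>a] = -11·(5/2)·(2·10²-6·10·(20/3)+3·(20/3)²+(5/2)²)/(6·10·100000) = 319/1152000 rad
Load 4 — applied couple M₀=12 kN·m at a=6 m (b=L-a=4):
  θ_4 = (M₀x²/(2L)-M₀(x-a)+C₁)/EI  [x>a] with C₁=M₀(3b²-L²)/(6L)=-52/5 = (12·(20/3)²/(2·10)-12·((20/3)-6)+(-52/5))/100000 = 31/375000 rad
Superposition: θ = Σ θ_i = -1233989/1296000000 rad ≈ -0.000952 rad

θ(20/3) = -1233989/1296000000 rad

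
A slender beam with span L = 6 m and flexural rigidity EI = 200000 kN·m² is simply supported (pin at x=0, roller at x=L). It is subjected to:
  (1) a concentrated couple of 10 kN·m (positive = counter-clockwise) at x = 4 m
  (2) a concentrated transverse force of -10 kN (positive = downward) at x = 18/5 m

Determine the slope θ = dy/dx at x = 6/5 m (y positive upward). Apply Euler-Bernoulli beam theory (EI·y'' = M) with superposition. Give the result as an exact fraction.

θ(6/5) = 443/7500000 rad

Load 1 — applied couple M₀=10 kN·m at a=4 m (b=L-a=2):
  θ_1 = (M₀x²/(2L)+C₁)/EI  [x≤a] with C₁=M₀(3b²-L²)/(6L)=-20/3 = (10·(6/5)²/(2·6)+(-20/3))/200000 = -41/1500000 rad
Load 2 — point force P=-10 kN at a=18/5 m (b=L-a=12/5):
  θ_2 = -Pb(L²-b²-3x²)/(6LEI)  [x≤a] = -(-10)·(12/5)·(6²-(12/5)²-3·(6/5)²)/(6·6·200000) = 27/312500 rad
Superposition: θ = Σ θ_i = 443/7500000 rad ≈ 0.000059 rad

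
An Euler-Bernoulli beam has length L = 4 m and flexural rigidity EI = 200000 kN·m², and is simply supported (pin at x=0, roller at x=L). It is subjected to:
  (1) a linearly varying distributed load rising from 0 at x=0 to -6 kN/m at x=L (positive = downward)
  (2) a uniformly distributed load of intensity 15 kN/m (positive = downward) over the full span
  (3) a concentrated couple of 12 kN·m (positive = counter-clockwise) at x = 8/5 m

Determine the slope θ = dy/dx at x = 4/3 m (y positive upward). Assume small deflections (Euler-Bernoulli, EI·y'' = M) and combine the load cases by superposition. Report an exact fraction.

θ(4/3) = -1499/25312500 rad

Load 1 — triangular load w₀=-6 kN/m (0→w₀ over full span):
  θ_1 = -w₀(7L⁴-30L²x²+15x⁴)/(360LEI) = -(-6)·(7·4⁴-30·4²·(4/3)²+15·(4/3)⁴)/(360·4·200000) = 26/1265625 rad
Load 2 — uniform load w=15 kN/m over full span:
  θ_2 = -w(L³-6Lx²+4x³)/(24EI) = -15·(4³-6·4·(4/3)²+4·(4/3)³)/(24·200000) = -13/135000 rad
Load 3 — applied couple M₀=12 kN·m at a=8/5 m (b=L-a=12/5):
  θ_3 = (M₀x²/(2L)+C₁)/EI  [x≤a] with C₁=M₀(3b²-L²)/(6L)=16/25 = (12·(4/3)²/(2·4)+(16/25))/200000 = 31/1875000 rad
Superposition: θ = Σ θ_i = -1499/25312500 rad ≈ -0.000059 rad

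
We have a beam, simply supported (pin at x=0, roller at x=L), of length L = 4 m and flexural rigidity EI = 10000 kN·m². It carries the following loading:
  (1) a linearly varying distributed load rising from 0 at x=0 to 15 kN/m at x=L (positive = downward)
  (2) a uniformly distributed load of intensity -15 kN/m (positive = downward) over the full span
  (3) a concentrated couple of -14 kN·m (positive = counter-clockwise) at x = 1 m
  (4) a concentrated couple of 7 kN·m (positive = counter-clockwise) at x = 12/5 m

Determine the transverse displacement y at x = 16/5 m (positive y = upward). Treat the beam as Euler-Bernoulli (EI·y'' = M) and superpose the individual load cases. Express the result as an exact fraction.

Load 1 — triangular load w₀=15 kN/m (0→w₀ over full span):
  y_1 = -w₀x(7L⁴-10L²x²+3x⁴)/(360LEI) = -15·(16/5)·(7·4⁴-10·4²·(16/5)²+3·(16/5)⁴)/(360·4·10000) = -3048/1953125 m
Load 2 — uniform load w=-15 kN/m over full span:
  y_2 = -wx(L³-2Lx²+x³)/(24EI) = -(-15)·(16/5)·(4³-2·4·(16/5)²+(16/5)³)/(24·10000) = 232/78125 m
Load 3 — applied couple M₀=-14 kN·m at a=1 m (b=L-a=3):
  y_3 = (M₀x³/(6L)-M₀(x-a)²/2+C₁x)/EI  [x>a] with C₁=M₀(3b²-L²)/(6L)=-77/12 = ((-14)·(16/5)³/(6·4)-(-14)·((16/5)-1)²/2+(-77/12)·(16/5))/10000 = -721/1250000 m
Load 4 — applied couple M₀=7 kN·m at a=12/5 m (b=L-a=8/5):
  y_4 = (M₀x³/(6L)-M₀(x-a)²/2+C₁x)/EI  [x>a] with C₁=M₀(3b²-L²)/(6L)=-182/75 = (7·(16/5)³/(6·4)-7·((16/5)-(12/5))²/2+(-182/75)·(16/5))/10000 = -7/156250 m
Superposition: y = Σ y_i = 24607/31250000 m ≈ 0.000787 m

y(16/5) = 24607/31250000 m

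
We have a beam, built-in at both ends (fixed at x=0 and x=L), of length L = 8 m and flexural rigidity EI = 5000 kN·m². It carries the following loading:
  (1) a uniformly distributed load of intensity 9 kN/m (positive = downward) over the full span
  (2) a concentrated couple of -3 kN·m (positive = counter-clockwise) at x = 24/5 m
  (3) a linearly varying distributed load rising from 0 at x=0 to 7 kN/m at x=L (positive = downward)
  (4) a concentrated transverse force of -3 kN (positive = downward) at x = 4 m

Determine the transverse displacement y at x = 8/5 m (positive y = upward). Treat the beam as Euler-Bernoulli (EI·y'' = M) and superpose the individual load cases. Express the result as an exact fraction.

y(8/5) = -287708/29296875 m

Load 1 — uniform load w=9 kN/m over full span:
  y_1 = -wx²(L-x)²/(24EI) = -9·(8/5)²·(8-(8/5))²/(24·5000) = -3072/390625 m
Load 2 — applied couple M₀=-3 kN·m at a=24/5 m (b=L-a=16/5):
  y_2 = (R_Ax³/6 - M_Ax²/2)/EI  [x≤a] with R_A=-27/50, M_A=-24/25 = ((-27/50)·(8/5)³/6 - (-24/25)·(8/5)²/2)/5000 = 336/1953125 m
Load 3 — triangular load w₀=7 kN/m (0→w₀ over full span):
  y_3 = -w₀x²(L-x)²(x+2L)/(120LEI) = -7·(8/5)²·(8-(8/5))²·((8/5)+2·8)/(120·8·5000) = -78848/29296875 m
Load 4 — point force P=-3 kN at a=4 m (b=L-a=4):
  y_4 = -Pb²x²(3aL-(3a+b)x)/(6L³EI)  [x≤a] = -(-3)·4²·(8/5)²·(3·4·8-(3·4+4)·(8/5))/(6·8³·5000) = 44/78125 m
Superposition: y = Σ y_i = -287708/29296875 m ≈ -0.009820 m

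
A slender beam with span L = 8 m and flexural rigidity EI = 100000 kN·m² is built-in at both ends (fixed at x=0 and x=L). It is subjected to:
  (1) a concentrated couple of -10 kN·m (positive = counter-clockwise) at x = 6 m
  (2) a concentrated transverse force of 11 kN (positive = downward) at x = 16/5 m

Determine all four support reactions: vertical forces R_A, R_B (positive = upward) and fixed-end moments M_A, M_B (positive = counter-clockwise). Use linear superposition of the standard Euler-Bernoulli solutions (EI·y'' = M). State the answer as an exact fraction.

Load 1 — applied couple M₀=-10 kN·m at a=6 m (b=L-a=2):
  R_A = 6M₀ab/L³ = 6·(-10)·6·2/8³ = -45/32 kN
  M_A = M₀b(2a-b)/L² = (-10)·2·(2·6-2)/8² = -25/8 kN·m
  R_B = -6M₀ab/L³ = -6·(-10)·6·2/8³ = 45/32 kN
  M_B = M₀a(2b-a)/L² = (-10)·6·(2·2-6)/8² = 15/8 kN·m
Load 2 — point force P=11 kN at a=16/5 m (b=L-a=24/5):
  R_A = Pb²(3a+b)/L³ = 11·(24/5)²·(3·(16/5)+(24/5))/8³ = 891/125 kN
  M_A = Pab²/L² = 11·(16/5)·(24/5)²/8² = 1584/125 kN·m
  R_B = Pa²(a+3b)/L³ = 11·(16/5)²·((16/5)+3·(24/5))/8³ = 484/125 kN
  M_B = -Pa²b/L² = -11·(16/5)²·(24/5)/8² = -1056/125 kN·m
Superposition: R_A = 22887/4000 kN, M_A = 9547/1000 kN·m, R_B = 21113/4000 kN, M_B = -6573/1000 kN·m

R_A = 22887/4000 kN, M_A = 9547/1000 kN·m, R_B = 21113/4000 kN, M_B = -6573/1000 kN·m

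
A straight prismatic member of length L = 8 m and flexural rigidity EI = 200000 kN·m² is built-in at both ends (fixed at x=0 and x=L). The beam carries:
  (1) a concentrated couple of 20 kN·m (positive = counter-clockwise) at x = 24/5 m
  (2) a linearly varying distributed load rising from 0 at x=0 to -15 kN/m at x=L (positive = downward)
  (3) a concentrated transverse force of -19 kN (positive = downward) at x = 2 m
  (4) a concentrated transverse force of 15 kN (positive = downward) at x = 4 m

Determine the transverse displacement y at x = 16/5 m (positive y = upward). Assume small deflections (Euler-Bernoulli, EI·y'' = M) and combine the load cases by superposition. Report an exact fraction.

y(16/5) = 38431/156250000 m

Load 1 — applied couple M₀=20 kN·m at a=24/5 m (b=L-a=16/5):
  y_1 = (R_Ax³/6 - M_Ax²/2)/EI  [x≤a] with R_A=18/5, M_A=32/5 = ((18/5)·(16/5)³/6 - (32/5)·(16/5)²/2)/200000 = -128/1953125 m
Load 2 — triangular load w₀=-15 kN/m (0→w₀ over full span):
  y_2 = -w₀x²(L-x)²(x+2L)/(120LEI) = -(-15)·(16/5)²·(8-(16/5))²·((16/5)+2·8)/(120·8·200000) = 3456/9765625 m
Load 3 — point force P=-19 kN at a=2 m (b=L-a=6):
  y_3 = -Pa²(L-x)²(3bL-(3b+a)(L-x))/(6L³EI)  [x>a] = -(-19)·2²·(8-(16/5))²·(3·6·8-(3·6+2)·(8-(16/5)))/(6·8³·200000) = 171/1250000 m
Load 4 — point force P=15 kN at a=4 m (b=L-a=4):
  y_4 = -Pb²x²(3aL-(3a+b)x)/(6L³EI)  [x≤a] = -15·4²·(16/5)²·(3·4·8-(3·4+4)·(16/5))/(6·8³·200000) = -14/78125 m
Superposition: y = Σ y_i = 38431/156250000 m ≈ 0.000246 m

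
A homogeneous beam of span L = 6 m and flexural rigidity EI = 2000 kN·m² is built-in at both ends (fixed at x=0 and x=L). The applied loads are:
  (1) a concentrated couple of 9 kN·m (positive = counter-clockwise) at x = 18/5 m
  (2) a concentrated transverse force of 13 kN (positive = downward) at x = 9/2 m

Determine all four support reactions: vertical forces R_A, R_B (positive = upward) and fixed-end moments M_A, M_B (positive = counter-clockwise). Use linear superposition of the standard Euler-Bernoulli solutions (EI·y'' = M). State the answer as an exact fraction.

R_A = 3353/800 kN, M_A = 5229/800 kN·m, R_B = 7047/800 kN, M_B = -7911/800 kN·m

Load 1 — applied couple M₀=9 kN·m at a=18/5 m (b=L-a=12/5):
  R_A = 6M₀ab/L³ = 6·9·(18/5)·(12/5)/6³ = 54/25 kN
  M_A = M₀b(2a-b)/L² = 9·(12/5)·(2·(18/5)-(12/5))/6² = 72/25 kN·m
  R_B = -6M₀ab/L³ = -6·9·(18/5)·(12/5)/6³ = -54/25 kN
  M_B = M₀a(2b-a)/L² = 9·(18/5)·(2·(12/5)-(18/5))/6² = 27/25 kN·m
Load 2 — point force P=13 kN at a=9/2 m (b=L-a=3/2):
  R_A = Pb²(3a+b)/L³ = 13·(3/2)²·(3·(9/2)+(3/2))/6³ = 65/32 kN
  M_A = Pab²/L² = 13·(9/2)·(3/2)²/6² = 117/32 kN·m
  R_B = Pa²(a+3b)/L³ = 13·(9/2)²·((9/2)+3·(3/2))/6³ = 351/32 kN
  M_B = -Pa²b/L² = -13·(9/2)²·(3/2)/6² = -351/32 kN·m
Superposition: R_A = 3353/800 kN, M_A = 5229/800 kN·m, R_B = 7047/800 kN, M_B = -7911/800 kN·m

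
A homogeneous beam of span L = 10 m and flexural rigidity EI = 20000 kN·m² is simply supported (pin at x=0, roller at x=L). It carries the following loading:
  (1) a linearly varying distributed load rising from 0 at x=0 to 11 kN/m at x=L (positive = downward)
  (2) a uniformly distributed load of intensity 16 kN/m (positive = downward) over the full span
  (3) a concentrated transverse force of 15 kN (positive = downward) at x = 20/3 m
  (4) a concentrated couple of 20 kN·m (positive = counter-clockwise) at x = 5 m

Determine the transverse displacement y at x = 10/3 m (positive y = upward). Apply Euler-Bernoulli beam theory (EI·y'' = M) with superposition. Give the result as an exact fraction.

y(10/3) = -1543/11664 m

Load 1 — triangular load w₀=11 kN/m (0→w₀ over full span):
  y_1 = -w₀x(7L⁴-10L²x²+3x⁴)/(360LEI) = -11·(10/3)·(7·10⁴-10·10²·(10/3)²+3·(10/3)⁴)/(360·10·20000) = -22/729 m
Load 2 — uniform load w=16 kN/m over full span:
  y_2 = -wx(L³-2Lx²+x³)/(24EI) = -16·(10/3)·(10³-2·10·(10/3)²+(10/3)³)/(24·20000) = -22/243 m
Load 3 — point force P=15 kN at a=20/3 m (b=L-a=10/3):
  y_3 = -Pbx(L²-b²-x²)/(6LEI)  [x≤a] = -15·(10/3)·(10/3)·(10²-(10/3)²-(10/3)²)/(6·10·20000) = -7/648 m
Load 4 — applied couple M₀=20 kN·m at a=5 m (b=L-a=5):
  y_4 = (M₀x³/(6L)+C₁x)/EI  [x≤a] with C₁=M₀(3b²-L²)/(6L)=-25/3 = (20·(10/3)³/(6·10)+(-25/3)·(10/3))/20000 = -1/1296 m
Superposition: y = Σ y_i = -1543/11664 m ≈ -0.132287 m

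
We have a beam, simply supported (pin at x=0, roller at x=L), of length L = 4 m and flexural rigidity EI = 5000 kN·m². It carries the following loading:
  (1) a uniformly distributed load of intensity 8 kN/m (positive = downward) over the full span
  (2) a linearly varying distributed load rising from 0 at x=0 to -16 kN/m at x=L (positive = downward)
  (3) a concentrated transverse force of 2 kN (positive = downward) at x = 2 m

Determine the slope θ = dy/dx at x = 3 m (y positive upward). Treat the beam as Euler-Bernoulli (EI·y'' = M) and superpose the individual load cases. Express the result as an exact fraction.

Load 1 — uniform load w=8 kN/m over full span:
  θ_1 = -w(L³-6Lx²+4x³)/(24EI) = -8·(4³-6·4·3²+4·3³)/(24·5000) = 11/3750 rad
Load 2 — triangular load w₀=-16 kN/m (0→w₀ over full span):
  θ_2 = -w₀(7L⁴-30L²x²+15x⁴)/(360LEI) = -(-16)·(7·4⁴-30·4²·3²+15·3⁴)/(360·4·5000) = -1313/450000 rad
Load 3 — point force P=2 kN at a=2 m (b=L-a=2):
  θ_3 = -Pa(2L²-6Lx+3x²+a²)/(6LEI)  [x>a] = -2·2·(2·4²-6·4·3+3·3²+2²)/(6·4·5000) = 3/10000 rad
Superposition: θ = Σ θ_i = 71/225000 rad ≈ 0.000316 rad

θ(3) = 71/225000 rad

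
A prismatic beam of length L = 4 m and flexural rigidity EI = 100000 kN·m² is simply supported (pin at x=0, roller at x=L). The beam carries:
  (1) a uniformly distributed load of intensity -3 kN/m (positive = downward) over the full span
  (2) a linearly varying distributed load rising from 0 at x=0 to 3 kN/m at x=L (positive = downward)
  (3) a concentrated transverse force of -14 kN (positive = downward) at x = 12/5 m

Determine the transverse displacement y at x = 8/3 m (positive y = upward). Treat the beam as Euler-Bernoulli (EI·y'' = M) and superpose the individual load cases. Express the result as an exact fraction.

y(8/3) = 18994/94921875 m

Load 1 — uniform load w=-3 kN/m over full span:
  y_1 = -wx(L³-2Lx²+x³)/(24EI) = -(-3)·(8/3)·(4³-2·4·(8/3)²+(8/3)³)/(24·100000) = 22/253125 m
Load 2 — triangular load w₀=3 kN/m (0→w₀ over full span):
  y_2 = -w₀x(7L⁴-10L²x²+3x⁴)/(360LEI) = -3·(8/3)·(7·4⁴-10·4²·(8/3)²+3·(8/3)⁴)/(360·4·100000) = -34/759375 m
Load 3 — point force P=-14 kN at a=12/5 m (b=L-a=8/5):
  y_3 = -Pa(L-x)(2Lx-a²-x²)/(6LEI)  [x>a] = -(-14)·(12/5)·(4-(8/3))·(2·4·(8/3)-(12/5)²-(8/3)²)/(6·4·100000) = 1666/10546875 m
Superposition: y = Σ y_i = 18994/94921875 m ≈ 0.000200 m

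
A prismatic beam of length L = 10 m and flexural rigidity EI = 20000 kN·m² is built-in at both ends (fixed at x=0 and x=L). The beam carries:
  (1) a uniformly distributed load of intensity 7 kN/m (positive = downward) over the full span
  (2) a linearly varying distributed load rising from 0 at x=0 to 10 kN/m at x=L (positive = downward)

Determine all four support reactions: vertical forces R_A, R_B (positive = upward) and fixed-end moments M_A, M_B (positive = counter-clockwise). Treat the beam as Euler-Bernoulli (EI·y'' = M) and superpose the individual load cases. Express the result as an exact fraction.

R_A = 50 kN, M_A = 275/3 kN·m, R_B = 70 kN, M_B = -325/3 kN·m

Load 1 — uniform load w=7 kN/m over full span:
  R_A = wL/2 = 7·10/2 = 35 kN
  M_A = wL²/12 = 7·10²/12 = 175/3 kN·m
  R_B = wL/2 = 7·10/2 = 35 kN
  M_B = -wL²/12 = -7·10²/12 = -175/3 kN·m
Load 2 — triangular load w₀=10 kN/m (0→w₀ over full span):
  R_A = 3w₀L/20 = 3·10·10/20 = 15 kN
  M_A = w₀L²/30 = 10·10²/30 = 100/3 kN·m
  R_B = 7w₀L/20 = 7·10·10/20 = 35 kN
  M_B = -w₀L²/20 = -10·10²/20 = -50 kN·m
Superposition: R_A = 50 kN, M_A = 275/3 kN·m, R_B = 70 kN, M_B = -325/3 kN·m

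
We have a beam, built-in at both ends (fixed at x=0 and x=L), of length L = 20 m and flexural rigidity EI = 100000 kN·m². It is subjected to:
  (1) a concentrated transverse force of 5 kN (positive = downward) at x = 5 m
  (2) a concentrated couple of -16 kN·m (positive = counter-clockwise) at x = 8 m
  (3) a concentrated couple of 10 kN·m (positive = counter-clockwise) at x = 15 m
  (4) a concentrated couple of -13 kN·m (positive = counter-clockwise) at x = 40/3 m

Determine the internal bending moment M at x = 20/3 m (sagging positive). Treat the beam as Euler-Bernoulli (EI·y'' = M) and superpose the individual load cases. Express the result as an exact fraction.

Load 1 — point force P=5 kN at a=5 m (b=L-a=15):
  M_1 = Pa²(a+3b)(L-x)/L³ - Pa²b/L²  [x>a] = 5·5²·(5+3·15)·(20-(20/3))/20³ - 5·5²·15/20² = 275/48 kN·m
Load 2 — applied couple M₀=-16 kN·m at a=8 m (b=L-a=12):
  M_2 = R_Ax - M_A  [x≤a] with R_A=-144/125, M_A=-48/25 = (-144/125)·(20/3) - (-48/25) = -144/25 kN·m
Load 3 — applied couple M₀=10 kN·m at a=15 m (b=L-a=5):
  M_3 = R_Ax - M_A  [x≤a] with R_A=9/16, M_A=25/8 = (9/16)·(20/3) - (25/8) = 5/8 kN·m
Load 4 — applied couple M₀=-13 kN·m at a=40/3 m (b=L-a=20/3):
  M_4 = R_Ax - M_A  [x≤a] with R_A=-13/15, M_A=-13/3 = (-13/15)·(20/3) - (-13/3) = -13/9 kN·m
Superposition: M = Σ M_i = -3061/3600 kN·m ≈ -0.850278 kN·m

M(20/3) = -3061/3600 kN·m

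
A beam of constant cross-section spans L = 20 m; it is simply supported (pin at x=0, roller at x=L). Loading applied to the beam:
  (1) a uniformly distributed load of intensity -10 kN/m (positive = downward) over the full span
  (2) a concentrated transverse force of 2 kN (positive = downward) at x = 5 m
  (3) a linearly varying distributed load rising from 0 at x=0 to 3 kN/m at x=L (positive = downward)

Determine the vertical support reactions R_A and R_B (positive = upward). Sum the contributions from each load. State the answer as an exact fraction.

R_A = -177/2 kN, R_B = -159/2 kN

Load 1 — uniform load w=-10 kN/m over full span:
  R_A = wL/2 = (-10)·20/2 = -100 kN
  R_B = wL/2 = (-10)·20/2 = -100 kN
Load 2 — point force P=2 kN at a=5 m (b=L-a=15):
  R_A = Pb/L = 2·15/20 = 3/2 kN
  R_B = Pa/L = 2·5/20 = 1/2 kN
Load 3 — triangular load w₀=3 kN/m (0→w₀ over full span):
  R_A = w₀L/6 = 3·20/6 = 10 kN
  R_B = w₀L/3 = 3·20/3 = 20 kN
Superposition: R_A = -177/2 kN, R_B = -159/2 kN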